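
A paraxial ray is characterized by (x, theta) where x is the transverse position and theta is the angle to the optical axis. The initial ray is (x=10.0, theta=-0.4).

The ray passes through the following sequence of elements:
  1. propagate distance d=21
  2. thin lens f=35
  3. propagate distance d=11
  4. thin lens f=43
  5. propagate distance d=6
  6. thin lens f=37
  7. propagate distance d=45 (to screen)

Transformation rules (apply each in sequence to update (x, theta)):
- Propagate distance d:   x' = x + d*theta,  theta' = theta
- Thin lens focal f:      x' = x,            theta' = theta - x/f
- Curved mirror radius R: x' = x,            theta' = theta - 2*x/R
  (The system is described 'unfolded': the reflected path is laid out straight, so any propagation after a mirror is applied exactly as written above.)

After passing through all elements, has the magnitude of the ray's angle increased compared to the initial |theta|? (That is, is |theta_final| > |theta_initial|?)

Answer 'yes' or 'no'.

Answer: no

Derivation:
Initial: x=10.0000 theta=-0.4000
After 1 (propagate distance d=21): x=1.6000 theta=-0.4000
After 2 (thin lens f=35): x=1.6000 theta=-78/175 (≈-0.4457)
After 3 (propagate distance d=11): x=-578/175 (≈-3.3029) theta=-78/175 (≈-0.4457)
After 4 (thin lens f=43): x=-578/175 (≈-3.3029) theta=-2776/7525 (≈-0.3689)
After 5 (propagate distance d=6): x=-1186/215 (≈-5.5163) theta=-2776/7525 (≈-0.3689)
After 6 (thin lens f=37): x=-1186/215 (≈-5.5163) theta=-61202/278425 (≈-0.2198)
After 7 (propagate distance d=45 (to screen)): x=-857992/55685 (≈-15.4080) theta=-61202/278425 (≈-0.2198)
|theta_initial|=0.4000 |theta_final|=61202/278425 (≈0.2198) -> not increased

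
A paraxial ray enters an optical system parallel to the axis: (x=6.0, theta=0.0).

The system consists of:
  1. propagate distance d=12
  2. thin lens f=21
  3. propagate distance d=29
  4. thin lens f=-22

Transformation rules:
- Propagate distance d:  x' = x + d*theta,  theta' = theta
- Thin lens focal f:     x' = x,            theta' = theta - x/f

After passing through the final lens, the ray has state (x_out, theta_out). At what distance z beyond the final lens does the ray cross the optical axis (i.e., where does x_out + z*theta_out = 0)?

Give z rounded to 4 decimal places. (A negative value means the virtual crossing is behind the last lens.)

Initial: x=6.0000 theta=0.0000
After 1 (propagate distance d=12): x=6.0000 theta=0.0000
After 2 (thin lens f=21): x=6.0000 theta=-2/7 (≈-0.2857)
After 3 (propagate distance d=29): x=-16/7 (≈-2.2857) theta=-2/7 (≈-0.2857)
After 4 (thin lens f=-22): x=-16/7 (≈-2.2857) theta=-30/77 (≈-0.3896)
z_focus = -x_out/theta_out = -(-16/7)/(-30/77) = -88/15 ≈ -5.8667
Rounded to 4 decimal places: z = -5.8667

Answer: -5.8667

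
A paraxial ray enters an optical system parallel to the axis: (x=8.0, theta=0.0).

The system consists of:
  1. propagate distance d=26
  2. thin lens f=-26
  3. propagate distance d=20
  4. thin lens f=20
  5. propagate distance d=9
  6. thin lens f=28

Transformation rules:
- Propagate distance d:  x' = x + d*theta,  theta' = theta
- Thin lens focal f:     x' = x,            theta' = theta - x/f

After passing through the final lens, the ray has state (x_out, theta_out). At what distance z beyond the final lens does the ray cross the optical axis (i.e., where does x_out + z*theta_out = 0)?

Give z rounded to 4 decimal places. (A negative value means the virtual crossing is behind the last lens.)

Answer: 13.5842

Derivation:
Initial: x=8.0000 theta=0.0000
After 1 (propagate distance d=26): x=8.0000 theta=0.0000
After 2 (thin lens f=-26): x=8.0000 theta=4/13 (≈0.3077)
After 3 (propagate distance d=20): x=184/13 (≈14.1538) theta=4/13 (≈0.3077)
After 4 (thin lens f=20): x=184/13 (≈14.1538) theta=-0.4000
After 5 (propagate distance d=9): x=686/65 (≈10.5538) theta=-0.4000
After 6 (thin lens f=28): x=686/65 (≈10.5538) theta=-101/130 (≈-0.7769)
z_focus = -x_out/theta_out = -(686/65)/(-101/130) = 1372/101 ≈ 13.5842
Rounded to 4 decimal places: z = 13.5842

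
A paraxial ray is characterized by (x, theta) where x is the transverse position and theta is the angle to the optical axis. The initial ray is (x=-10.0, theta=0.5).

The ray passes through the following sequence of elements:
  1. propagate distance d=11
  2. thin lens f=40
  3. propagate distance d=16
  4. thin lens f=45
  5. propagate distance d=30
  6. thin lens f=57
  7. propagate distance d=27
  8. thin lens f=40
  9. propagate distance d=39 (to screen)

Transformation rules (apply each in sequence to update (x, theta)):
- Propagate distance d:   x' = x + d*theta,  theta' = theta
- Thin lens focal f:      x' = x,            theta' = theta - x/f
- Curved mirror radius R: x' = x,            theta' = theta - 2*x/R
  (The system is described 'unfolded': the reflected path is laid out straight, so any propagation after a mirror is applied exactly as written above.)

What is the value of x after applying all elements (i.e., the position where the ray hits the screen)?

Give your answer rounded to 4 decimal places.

Initial: x=-10.0000 theta=0.5000
After 1 (propagate distance d=11): x=-4.5000 theta=0.5000
After 2 (thin lens f=40): x=-4.5000 theta=0.6125
After 3 (propagate distance d=16): x=5.3000 theta=0.6125
After 4 (thin lens f=45): x=5.3000 theta=1781/3600 (≈0.4947)
After 5 (propagate distance d=30): x=2417/120 (≈20.1417) theta=1781/3600 (≈0.4947)
After 6 (thin lens f=57): x=2417/120 (≈20.1417) theta=3223/22800 (≈0.1414)
After 7 (propagate distance d=27): x=546251/22800 (≈23.9584) theta=3223/22800 (≈0.1414)
After 8 (thin lens f=40): x=546251/22800 (≈23.9584) theta=-417331/912000 (≈-0.4576)
After 9 (propagate distance d=39 (to screen)): x=5574131/912000 (≈6.1120) theta=-417331/912000 (≈-0.4576)
Rounded to 4 decimal places: x = 6.1120

Answer: 6.1120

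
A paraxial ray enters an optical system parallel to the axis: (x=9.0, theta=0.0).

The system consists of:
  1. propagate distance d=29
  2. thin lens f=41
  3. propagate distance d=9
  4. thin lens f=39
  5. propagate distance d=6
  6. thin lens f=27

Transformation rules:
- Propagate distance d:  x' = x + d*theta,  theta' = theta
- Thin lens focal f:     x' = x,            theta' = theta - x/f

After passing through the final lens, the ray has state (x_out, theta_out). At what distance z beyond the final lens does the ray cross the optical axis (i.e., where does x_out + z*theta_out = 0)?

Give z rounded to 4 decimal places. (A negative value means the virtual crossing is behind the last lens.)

Initial: x=9.0000 theta=0.0000
After 1 (propagate distance d=29): x=9.0000 theta=0.0000
After 2 (thin lens f=41): x=9.0000 theta=-9/41 (≈-0.2195)
After 3 (propagate distance d=9): x=288/41 (≈7.0244) theta=-9/41 (≈-0.2195)
After 4 (thin lens f=39): x=288/41 (≈7.0244) theta=-213/533 (≈-0.3996)
After 5 (propagate distance d=6): x=2466/533 (≈4.6266) theta=-213/533 (≈-0.3996)
After 6 (thin lens f=27): x=2466/533 (≈4.6266) theta=-913/1599 (≈-0.5710)
z_focus = -x_out/theta_out = -(2466/533)/(-913/1599) = 7398/913 ≈ 8.1030
Rounded to 4 decimal places: z = 8.1030

Answer: 8.1030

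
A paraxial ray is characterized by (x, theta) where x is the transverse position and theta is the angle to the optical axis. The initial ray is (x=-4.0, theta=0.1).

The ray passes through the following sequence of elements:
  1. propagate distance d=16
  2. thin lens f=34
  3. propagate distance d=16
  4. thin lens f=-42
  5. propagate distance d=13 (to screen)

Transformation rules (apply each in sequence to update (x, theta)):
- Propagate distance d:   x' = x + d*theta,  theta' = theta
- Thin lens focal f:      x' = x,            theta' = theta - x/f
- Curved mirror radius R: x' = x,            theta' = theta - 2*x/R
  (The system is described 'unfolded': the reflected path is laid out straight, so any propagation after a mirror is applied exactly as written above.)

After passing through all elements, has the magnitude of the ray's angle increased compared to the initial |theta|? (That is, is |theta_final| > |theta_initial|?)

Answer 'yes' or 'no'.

Answer: yes

Derivation:
Initial: x=-4.0000 theta=0.1000
After 1 (propagate distance d=16): x=-2.4000 theta=0.1000
After 2 (thin lens f=34): x=-2.4000 theta=29/170 (≈0.1706)
After 3 (propagate distance d=16): x=28/85 (≈0.3294) theta=29/170 (≈0.1706)
After 4 (thin lens f=-42): x=28/85 (≈0.3294) theta=91/510 (≈0.1784)
After 5 (propagate distance d=13 (to screen)): x=1351/510 (≈2.6490) theta=91/510 (≈0.1784)
|theta_initial|=0.1000 |theta_final|=91/510 (≈0.1784) -> increased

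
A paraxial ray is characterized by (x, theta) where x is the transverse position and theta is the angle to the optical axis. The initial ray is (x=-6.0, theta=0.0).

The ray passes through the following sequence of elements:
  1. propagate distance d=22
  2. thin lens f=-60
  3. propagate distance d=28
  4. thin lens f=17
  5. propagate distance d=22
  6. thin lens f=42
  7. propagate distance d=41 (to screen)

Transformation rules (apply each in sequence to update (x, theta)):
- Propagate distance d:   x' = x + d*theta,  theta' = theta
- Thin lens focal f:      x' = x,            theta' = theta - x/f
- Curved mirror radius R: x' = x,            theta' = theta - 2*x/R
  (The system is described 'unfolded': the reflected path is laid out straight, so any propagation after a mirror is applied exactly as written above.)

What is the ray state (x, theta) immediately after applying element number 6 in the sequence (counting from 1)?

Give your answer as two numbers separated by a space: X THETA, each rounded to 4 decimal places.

Answer: 0.3882 0.4084

Derivation:
Initial: x=-6.0000 theta=0.0000
After 1 (propagate distance d=22): x=-6.0000 theta=0.0000
After 2 (thin lens f=-60): x=-6.0000 theta=-0.1000
After 3 (propagate distance d=28): x=-8.8000 theta=-0.1000
After 4 (thin lens f=17): x=-8.8000 theta=71/170 (≈0.4176)
After 5 (propagate distance d=22): x=33/85 (≈0.3882) theta=71/170 (≈0.4176)
After 6 (thin lens f=42): x=33/85 (≈0.3882) theta=243/595 (≈0.4084)
Rounded to 4 decimal places: x = 0.3882, theta = 0.4084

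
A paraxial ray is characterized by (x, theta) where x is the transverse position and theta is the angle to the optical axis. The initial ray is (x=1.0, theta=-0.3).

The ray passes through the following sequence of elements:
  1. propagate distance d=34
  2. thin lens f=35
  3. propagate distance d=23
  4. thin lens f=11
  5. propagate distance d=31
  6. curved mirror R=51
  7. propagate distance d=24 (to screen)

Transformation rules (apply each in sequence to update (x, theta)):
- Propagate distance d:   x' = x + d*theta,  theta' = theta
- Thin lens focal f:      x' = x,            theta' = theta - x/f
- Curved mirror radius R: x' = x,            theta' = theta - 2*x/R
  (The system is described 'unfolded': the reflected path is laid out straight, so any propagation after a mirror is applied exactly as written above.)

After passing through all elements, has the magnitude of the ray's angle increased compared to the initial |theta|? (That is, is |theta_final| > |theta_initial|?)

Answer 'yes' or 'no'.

Answer: no

Derivation:
Initial: x=1.0000 theta=-0.3000
After 1 (propagate distance d=34): x=-9.2000 theta=-0.3000
After 2 (thin lens f=35): x=-9.2000 theta=-13/350 (≈-0.0371)
After 3 (propagate distance d=23): x=-3519/350 (≈-10.0543) theta=-13/350 (≈-0.0371)
After 4 (thin lens f=11): x=-3519/350 (≈-10.0543) theta=1688/1925 (≈0.8769)
After 5 (propagate distance d=31): x=9421/550 (≈17.1291) theta=1688/1925 (≈0.8769)
After 6 (curved mirror R=51): x=9421/550 (≈17.1291) theta=1831/8925 (≈0.2052)
After 7 (propagate distance d=24 (to screen)): x=288671/13090 (≈22.0528) theta=1831/8925 (≈0.2052)
|theta_initial|=0.3000 |theta_final|=1831/8925 (≈0.2052) -> not increased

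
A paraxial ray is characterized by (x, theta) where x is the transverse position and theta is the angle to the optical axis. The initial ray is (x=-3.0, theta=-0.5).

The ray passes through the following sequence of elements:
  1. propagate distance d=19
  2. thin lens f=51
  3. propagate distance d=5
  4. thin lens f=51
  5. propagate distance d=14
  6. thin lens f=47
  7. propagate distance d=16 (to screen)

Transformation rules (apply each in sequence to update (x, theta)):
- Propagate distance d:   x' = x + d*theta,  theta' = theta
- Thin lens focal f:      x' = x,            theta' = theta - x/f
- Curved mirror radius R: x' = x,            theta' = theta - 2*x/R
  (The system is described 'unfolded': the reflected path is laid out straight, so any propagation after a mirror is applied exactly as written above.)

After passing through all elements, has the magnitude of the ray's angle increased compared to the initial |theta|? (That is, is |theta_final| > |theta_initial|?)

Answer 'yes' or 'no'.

Initial: x=-3.0000 theta=-0.5000
After 1 (propagate distance d=19): x=-12.5000 theta=-0.5000
After 2 (thin lens f=51): x=-12.5000 theta=-13/51 (≈-0.2549)
After 3 (propagate distance d=5): x=-1405/102 (≈-13.7745) theta=-13/51 (≈-0.2549)
After 4 (thin lens f=51): x=-1405/102 (≈-13.7745) theta=79/5202 (≈0.0152)
After 5 (propagate distance d=14): x=-70549/5202 (≈-13.5619) theta=79/5202 (≈0.0152)
After 6 (thin lens f=47): x=-70549/5202 (≈-13.5619) theta=12377/40749 (≈0.3037)
After 7 (propagate distance d=16 (to screen)): x=-2127611/244494 (≈-8.7021) theta=12377/40749 (≈0.3037)
|theta_initial|=0.5000 |theta_final|=12377/40749 (≈0.3037) -> not increased

Answer: no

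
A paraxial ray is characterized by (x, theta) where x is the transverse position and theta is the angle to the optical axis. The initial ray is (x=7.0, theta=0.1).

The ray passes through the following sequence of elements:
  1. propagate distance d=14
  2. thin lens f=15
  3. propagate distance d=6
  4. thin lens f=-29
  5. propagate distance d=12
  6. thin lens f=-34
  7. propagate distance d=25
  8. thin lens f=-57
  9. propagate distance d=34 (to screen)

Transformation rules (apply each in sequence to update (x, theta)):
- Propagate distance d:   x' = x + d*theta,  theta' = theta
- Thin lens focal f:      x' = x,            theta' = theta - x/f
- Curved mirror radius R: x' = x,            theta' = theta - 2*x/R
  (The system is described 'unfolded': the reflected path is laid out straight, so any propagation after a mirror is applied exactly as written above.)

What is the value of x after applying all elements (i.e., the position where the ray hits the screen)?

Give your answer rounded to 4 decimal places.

Answer: -10.3732

Derivation:
Initial: x=7.0000 theta=0.1000
After 1 (propagate distance d=14): x=8.4000 theta=0.1000
After 2 (thin lens f=15): x=8.4000 theta=-0.4600
After 3 (propagate distance d=6): x=5.6400 theta=-0.4600
After 4 (thin lens f=-29): x=5.6400 theta=-77/290 (≈-0.2655)
After 5 (propagate distance d=12): x=1779/725 (≈2.4538) theta=-77/290 (≈-0.2655)
After 6 (thin lens f=-34): x=1779/725 (≈2.4538) theta=-2383/12325 (≈-0.1933)
After 7 (propagate distance d=25): x=-29332/12325 (≈-2.3799) theta=-2383/12325 (≈-0.1933)
After 8 (thin lens f=-57): x=-29332/12325 (≈-2.3799) theta=-165163/702525 (≈-0.2351)
After 9 (propagate distance d=34 (to screen)): x=-7287466/702525 (≈-10.3732) theta=-165163/702525 (≈-0.2351)
Rounded to 4 decimal places: x = -10.3732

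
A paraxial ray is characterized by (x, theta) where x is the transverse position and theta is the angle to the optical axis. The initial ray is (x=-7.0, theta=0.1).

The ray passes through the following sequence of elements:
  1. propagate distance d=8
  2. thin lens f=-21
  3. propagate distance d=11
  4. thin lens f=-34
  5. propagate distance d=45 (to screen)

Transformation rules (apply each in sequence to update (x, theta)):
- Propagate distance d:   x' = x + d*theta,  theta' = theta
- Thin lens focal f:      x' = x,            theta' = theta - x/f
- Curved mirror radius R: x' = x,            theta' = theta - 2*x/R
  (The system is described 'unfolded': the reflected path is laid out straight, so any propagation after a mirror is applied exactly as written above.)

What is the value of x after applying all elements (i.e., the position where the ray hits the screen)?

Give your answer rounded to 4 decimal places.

Answer: -28.1817

Derivation:
Initial: x=-7.0000 theta=0.1000
After 1 (propagate distance d=8): x=-6.2000 theta=0.1000
After 2 (thin lens f=-21): x=-6.2000 theta=-41/210 (≈-0.1952)
After 3 (propagate distance d=11): x=-1753/210 (≈-8.3476) theta=-41/210 (≈-0.1952)
After 4 (thin lens f=-34): x=-1753/210 (≈-8.3476) theta=-1049/2380 (≈-0.4408)
After 5 (propagate distance d=45 (to screen)): x=-201217/7140 (≈-28.1817) theta=-1049/2380 (≈-0.4408)
Rounded to 4 decimal places: x = -28.1817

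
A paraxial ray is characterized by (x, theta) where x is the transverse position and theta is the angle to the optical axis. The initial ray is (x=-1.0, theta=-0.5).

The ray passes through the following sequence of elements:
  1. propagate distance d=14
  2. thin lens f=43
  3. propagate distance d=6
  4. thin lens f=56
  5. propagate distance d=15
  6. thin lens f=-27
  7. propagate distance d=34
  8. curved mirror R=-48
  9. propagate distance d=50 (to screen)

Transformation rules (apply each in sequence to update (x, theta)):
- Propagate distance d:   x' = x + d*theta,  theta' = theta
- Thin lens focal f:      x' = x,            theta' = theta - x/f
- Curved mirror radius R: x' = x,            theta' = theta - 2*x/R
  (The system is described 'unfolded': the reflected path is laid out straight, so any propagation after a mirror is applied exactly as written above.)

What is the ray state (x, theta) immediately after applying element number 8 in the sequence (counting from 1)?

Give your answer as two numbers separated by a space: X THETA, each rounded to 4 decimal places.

Initial: x=-1.0000 theta=-0.5000
After 1 (propagate distance d=14): x=-8.0000 theta=-0.5000
After 2 (thin lens f=43): x=-8.0000 theta=-27/86 (≈-0.3140)
After 3 (propagate distance d=6): x=-425/43 (≈-9.8837) theta=-27/86 (≈-0.3140)
After 4 (thin lens f=56): x=-425/43 (≈-9.8837) theta=-331/2408 (≈-0.1375)
After 5 (propagate distance d=15): x=-28765/2408 (≈-11.9456) theta=-331/2408 (≈-0.1375)
After 6 (thin lens f=-27): x=-28765/2408 (≈-11.9456) theta=-2693/4644 (≈-0.5799)
After 7 (propagate distance d=34): x=-2058523/65016 (≈-31.6618) theta=-2693/4644 (≈-0.5799)
After 8 (curved mirror R=-48): x=-2058523/65016 (≈-31.6618) theta=-2963371/1560384 (≈-1.8991)
Rounded to 4 decimal places: x = -31.6618, theta = -1.8991

Answer: -31.6618 -1.8991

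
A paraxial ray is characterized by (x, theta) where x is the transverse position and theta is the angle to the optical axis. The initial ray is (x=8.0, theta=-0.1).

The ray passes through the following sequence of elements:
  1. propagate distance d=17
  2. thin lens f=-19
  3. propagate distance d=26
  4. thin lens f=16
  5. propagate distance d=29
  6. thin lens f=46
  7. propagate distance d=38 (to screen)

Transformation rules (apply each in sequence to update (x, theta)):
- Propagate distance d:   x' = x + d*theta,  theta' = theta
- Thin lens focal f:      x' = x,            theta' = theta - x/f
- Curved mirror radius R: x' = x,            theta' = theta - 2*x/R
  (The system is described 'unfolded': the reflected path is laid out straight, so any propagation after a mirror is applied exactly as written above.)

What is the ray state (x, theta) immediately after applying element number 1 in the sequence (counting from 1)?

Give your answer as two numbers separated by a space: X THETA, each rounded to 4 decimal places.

Initial: x=8.0000 theta=-0.1000
After 1 (propagate distance d=17): x=6.3000 theta=-0.1000
Rounded to 4 decimal places: x = 6.3000, theta = -0.1000

Answer: 6.3000 -0.1000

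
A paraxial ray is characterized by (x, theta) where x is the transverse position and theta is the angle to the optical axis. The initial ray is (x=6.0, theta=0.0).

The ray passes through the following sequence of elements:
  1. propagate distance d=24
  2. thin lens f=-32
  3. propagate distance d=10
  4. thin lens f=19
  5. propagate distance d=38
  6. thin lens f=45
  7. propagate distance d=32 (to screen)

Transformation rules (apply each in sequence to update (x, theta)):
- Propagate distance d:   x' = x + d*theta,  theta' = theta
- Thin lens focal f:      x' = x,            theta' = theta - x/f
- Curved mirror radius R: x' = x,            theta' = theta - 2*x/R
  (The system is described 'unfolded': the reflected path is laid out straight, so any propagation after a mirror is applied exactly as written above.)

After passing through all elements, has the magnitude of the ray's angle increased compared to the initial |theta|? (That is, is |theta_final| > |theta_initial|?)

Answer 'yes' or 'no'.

Answer: yes

Derivation:
Initial: x=6.0000 theta=0.0000
After 1 (propagate distance d=24): x=6.0000 theta=0.0000
After 2 (thin lens f=-32): x=6.0000 theta=0.1875
After 3 (propagate distance d=10): x=7.8750 theta=0.1875
After 4 (thin lens f=19): x=7.8750 theta=-69/304 (≈-0.2270)
After 5 (propagate distance d=38): x=-0.7500 theta=-69/304 (≈-0.2270)
After 6 (thin lens f=45): x=-0.7500 theta=-959/4560 (≈-0.2103)
After 7 (propagate distance d=32 (to screen)): x=-8527/1140 (≈-7.4798) theta=-959/4560 (≈-0.2103)
|theta_initial|=0.0000 |theta_final|=959/4560 (≈0.2103) -> increased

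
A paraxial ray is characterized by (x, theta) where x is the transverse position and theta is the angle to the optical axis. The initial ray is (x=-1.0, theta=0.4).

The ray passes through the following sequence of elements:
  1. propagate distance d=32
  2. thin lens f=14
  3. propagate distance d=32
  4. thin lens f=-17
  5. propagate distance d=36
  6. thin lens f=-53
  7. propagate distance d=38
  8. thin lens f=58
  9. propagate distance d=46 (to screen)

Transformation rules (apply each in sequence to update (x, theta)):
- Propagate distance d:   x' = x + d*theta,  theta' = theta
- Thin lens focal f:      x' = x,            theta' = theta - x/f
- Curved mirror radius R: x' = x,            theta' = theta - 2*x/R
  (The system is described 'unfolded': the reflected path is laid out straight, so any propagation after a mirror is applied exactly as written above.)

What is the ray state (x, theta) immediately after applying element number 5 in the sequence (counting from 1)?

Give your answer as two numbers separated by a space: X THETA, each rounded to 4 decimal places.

Answer: -23.3361 -0.5824

Derivation:
Initial: x=-1.0000 theta=0.4000
After 1 (propagate distance d=32): x=11.8000 theta=0.4000
After 2 (thin lens f=14): x=11.8000 theta=-31/70 (≈-0.4429)
After 3 (propagate distance d=32): x=-83/35 (≈-2.3714) theta=-31/70 (≈-0.4429)
After 4 (thin lens f=-17): x=-83/35 (≈-2.3714) theta=-99/170 (≈-0.5824)
After 5 (propagate distance d=36): x=-2777/119 (≈-23.3361) theta=-99/170 (≈-0.5824)
Rounded to 4 decimal places: x = -23.3361, theta = -0.5824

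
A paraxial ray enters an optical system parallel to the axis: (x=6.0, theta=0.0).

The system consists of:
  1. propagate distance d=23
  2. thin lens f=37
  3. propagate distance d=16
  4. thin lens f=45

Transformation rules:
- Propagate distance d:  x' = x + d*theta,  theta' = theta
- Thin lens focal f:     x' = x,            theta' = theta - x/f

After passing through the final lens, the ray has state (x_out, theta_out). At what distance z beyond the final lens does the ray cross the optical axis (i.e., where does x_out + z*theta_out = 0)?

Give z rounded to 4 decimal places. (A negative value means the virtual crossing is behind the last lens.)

Initial: x=6.0000 theta=0.0000
After 1 (propagate distance d=23): x=6.0000 theta=0.0000
After 2 (thin lens f=37): x=6.0000 theta=-6/37 (≈-0.1622)
After 3 (propagate distance d=16): x=126/37 (≈3.4054) theta=-6/37 (≈-0.1622)
After 4 (thin lens f=45): x=126/37 (≈3.4054) theta=-44/185 (≈-0.2378)
z_focus = -x_out/theta_out = -(126/37)/(-44/185) = 315/22 ≈ 14.3182
Rounded to 4 decimal places: z = 14.3182

Answer: 14.3182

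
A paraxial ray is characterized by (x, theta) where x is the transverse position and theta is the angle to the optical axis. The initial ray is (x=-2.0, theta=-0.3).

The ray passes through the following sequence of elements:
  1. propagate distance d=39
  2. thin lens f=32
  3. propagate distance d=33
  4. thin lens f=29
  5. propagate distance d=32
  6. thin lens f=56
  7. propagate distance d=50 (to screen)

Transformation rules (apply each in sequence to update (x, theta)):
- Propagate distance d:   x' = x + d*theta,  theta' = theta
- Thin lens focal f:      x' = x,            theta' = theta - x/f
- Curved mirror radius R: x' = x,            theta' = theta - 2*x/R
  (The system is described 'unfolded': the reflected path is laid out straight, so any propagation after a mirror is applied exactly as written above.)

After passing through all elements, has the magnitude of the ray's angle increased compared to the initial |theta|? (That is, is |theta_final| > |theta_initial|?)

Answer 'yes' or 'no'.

Answer: yes

Derivation:
Initial: x=-2.0000 theta=-0.3000
After 1 (propagate distance d=39): x=-13.7000 theta=-0.3000
After 2 (thin lens f=32): x=-13.7000 theta=41/320 (≈0.1281)
After 3 (propagate distance d=33): x=-3031/320 (≈-9.4719) theta=41/320 (≈0.1281)
After 4 (thin lens f=29): x=-3031/320 (≈-9.4719) theta=211/464 (≈0.4547)
After 5 (propagate distance d=32): x=47141/9280 (≈5.0798) theta=211/464 (≈0.4547)
After 6 (thin lens f=56): x=47141/9280 (≈5.0798) theta=189179/519680 (≈0.3640)
After 7 (propagate distance d=50 (to screen)): x=6049423/259840 (≈23.2813) theta=189179/519680 (≈0.3640)
|theta_initial|=0.3000 |theta_final|=189179/519680 (≈0.3640) -> increased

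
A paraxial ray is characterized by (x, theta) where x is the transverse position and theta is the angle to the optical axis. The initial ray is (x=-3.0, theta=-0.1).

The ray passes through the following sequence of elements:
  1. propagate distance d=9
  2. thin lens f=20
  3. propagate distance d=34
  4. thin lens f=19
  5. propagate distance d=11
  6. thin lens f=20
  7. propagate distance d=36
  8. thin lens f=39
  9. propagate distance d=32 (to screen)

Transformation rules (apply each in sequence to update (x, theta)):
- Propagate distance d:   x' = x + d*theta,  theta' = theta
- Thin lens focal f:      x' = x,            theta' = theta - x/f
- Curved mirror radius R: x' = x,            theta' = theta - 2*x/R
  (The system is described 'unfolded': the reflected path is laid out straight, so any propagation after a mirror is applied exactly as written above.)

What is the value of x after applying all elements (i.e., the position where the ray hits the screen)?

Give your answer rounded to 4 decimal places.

Initial: x=-3.0000 theta=-0.1000
After 1 (propagate distance d=9): x=-3.9000 theta=-0.1000
After 2 (thin lens f=20): x=-3.9000 theta=0.0950
After 3 (propagate distance d=34): x=-0.6700 theta=0.0950
After 4 (thin lens f=19): x=-0.6700 theta=99/760 (≈0.1303)
After 5 (propagate distance d=11): x=2899/3800 (≈0.7629) theta=99/760 (≈0.1303)
After 6 (thin lens f=20): x=2899/3800 (≈0.7629) theta=7001/76000 (≈0.0921)
After 7 (propagate distance d=36): x=9688/2375 (≈4.0792) theta=7001/76000 (≈0.0921)
After 8 (thin lens f=39): x=9688/2375 (≈4.0792) theta=-36977/2964000 (≈-0.0125)
After 9 (propagate distance d=32 (to screen)): x=68171/18525 (≈3.6799) theta=-36977/2964000 (≈-0.0125)
Rounded to 4 decimal places: x = 3.6799

Answer: 3.6799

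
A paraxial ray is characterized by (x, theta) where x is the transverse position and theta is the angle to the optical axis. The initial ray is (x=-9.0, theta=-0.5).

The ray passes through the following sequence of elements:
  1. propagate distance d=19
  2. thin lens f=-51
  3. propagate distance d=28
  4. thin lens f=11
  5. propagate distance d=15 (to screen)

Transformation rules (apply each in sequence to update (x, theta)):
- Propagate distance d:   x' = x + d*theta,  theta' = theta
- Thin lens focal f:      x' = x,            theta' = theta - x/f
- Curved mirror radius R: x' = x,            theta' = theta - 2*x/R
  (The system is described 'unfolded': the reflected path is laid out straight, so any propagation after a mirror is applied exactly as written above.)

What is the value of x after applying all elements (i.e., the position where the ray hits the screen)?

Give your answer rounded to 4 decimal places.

Initial: x=-9.0000 theta=-0.5000
After 1 (propagate distance d=19): x=-18.5000 theta=-0.5000
After 2 (thin lens f=-51): x=-18.5000 theta=-44/51 (≈-0.8627)
After 3 (propagate distance d=28): x=-4351/102 (≈-42.6569) theta=-44/51 (≈-0.8627)
After 4 (thin lens f=11): x=-4351/102 (≈-42.6569) theta=199/66 (≈3.0152)
After 5 (propagate distance d=15 (to screen)): x=1442/561 (≈2.5704) theta=199/66 (≈3.0152)
Rounded to 4 decimal places: x = 2.5704

Answer: 2.5704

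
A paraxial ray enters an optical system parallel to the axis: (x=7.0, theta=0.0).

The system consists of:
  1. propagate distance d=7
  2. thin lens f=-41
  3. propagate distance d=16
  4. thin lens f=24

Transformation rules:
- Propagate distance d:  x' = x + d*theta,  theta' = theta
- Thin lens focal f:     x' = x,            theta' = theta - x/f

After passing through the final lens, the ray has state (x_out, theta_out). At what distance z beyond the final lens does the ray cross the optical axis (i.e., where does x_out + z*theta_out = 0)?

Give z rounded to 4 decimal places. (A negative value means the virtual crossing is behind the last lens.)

Answer: 41.4545

Derivation:
Initial: x=7.0000 theta=0.0000
After 1 (propagate distance d=7): x=7.0000 theta=0.0000
After 2 (thin lens f=-41): x=7.0000 theta=7/41 (≈0.1707)
After 3 (propagate distance d=16): x=399/41 (≈9.7317) theta=7/41 (≈0.1707)
After 4 (thin lens f=24): x=399/41 (≈9.7317) theta=-77/328 (≈-0.2348)
z_focus = -x_out/theta_out = -(399/41)/(-77/328) = 456/11 ≈ 41.4545
Rounded to 4 decimal places: z = 41.4545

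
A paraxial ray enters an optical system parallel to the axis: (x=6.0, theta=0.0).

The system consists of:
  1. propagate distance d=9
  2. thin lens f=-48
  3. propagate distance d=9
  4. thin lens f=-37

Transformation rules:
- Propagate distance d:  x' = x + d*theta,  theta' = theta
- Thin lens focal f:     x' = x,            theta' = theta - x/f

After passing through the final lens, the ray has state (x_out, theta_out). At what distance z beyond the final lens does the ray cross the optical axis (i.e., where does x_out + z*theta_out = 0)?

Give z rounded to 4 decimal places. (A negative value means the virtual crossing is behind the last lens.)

Initial: x=6.0000 theta=0.0000
After 1 (propagate distance d=9): x=6.0000 theta=0.0000
After 2 (thin lens f=-48): x=6.0000 theta=0.1250
After 3 (propagate distance d=9): x=7.1250 theta=0.1250
After 4 (thin lens f=-37): x=7.1250 theta=47/148 (≈0.3176)
z_focus = -x_out/theta_out = -(7.1250)/(47/148) = -2109/94 ≈ -22.4362
Rounded to 4 decimal places: z = -22.4362

Answer: -22.4362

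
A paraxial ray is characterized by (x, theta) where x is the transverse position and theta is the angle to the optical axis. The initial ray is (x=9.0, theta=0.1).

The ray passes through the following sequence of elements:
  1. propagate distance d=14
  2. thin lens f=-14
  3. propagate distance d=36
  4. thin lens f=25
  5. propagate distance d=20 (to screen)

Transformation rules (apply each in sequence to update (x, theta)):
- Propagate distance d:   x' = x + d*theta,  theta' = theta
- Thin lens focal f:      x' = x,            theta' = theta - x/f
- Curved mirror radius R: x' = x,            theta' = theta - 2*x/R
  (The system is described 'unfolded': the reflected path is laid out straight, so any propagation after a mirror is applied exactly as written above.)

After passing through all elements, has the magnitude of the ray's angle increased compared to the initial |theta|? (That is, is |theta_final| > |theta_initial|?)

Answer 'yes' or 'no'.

Answer: yes

Derivation:
Initial: x=9.0000 theta=0.1000
After 1 (propagate distance d=14): x=10.4000 theta=0.1000
After 2 (thin lens f=-14): x=10.4000 theta=59/70 (≈0.8429)
After 3 (propagate distance d=36): x=1426/35 (≈40.7429) theta=59/70 (≈0.8429)
After 4 (thin lens f=25): x=1426/35 (≈40.7429) theta=-1377/1750 (≈-0.7869)
After 5 (propagate distance d=20 (to screen)): x=4376/175 (≈25.0057) theta=-1377/1750 (≈-0.7869)
|theta_initial|=0.1000 |theta_final|=1377/1750 (≈0.7869) -> increased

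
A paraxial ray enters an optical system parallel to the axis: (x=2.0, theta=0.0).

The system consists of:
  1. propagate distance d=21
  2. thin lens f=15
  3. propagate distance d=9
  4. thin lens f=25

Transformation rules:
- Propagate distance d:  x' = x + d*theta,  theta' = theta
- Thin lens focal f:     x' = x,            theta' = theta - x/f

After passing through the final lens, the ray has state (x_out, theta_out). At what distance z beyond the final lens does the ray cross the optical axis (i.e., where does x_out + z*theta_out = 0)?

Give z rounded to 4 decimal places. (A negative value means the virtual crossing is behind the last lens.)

Initial: x=2.0000 theta=0.0000
After 1 (propagate distance d=21): x=2.0000 theta=0.0000
After 2 (thin lens f=15): x=2.0000 theta=-2/15 (≈-0.1333)
After 3 (propagate distance d=9): x=0.8000 theta=-2/15 (≈-0.1333)
After 4 (thin lens f=25): x=0.8000 theta=-62/375 (≈-0.1653)
z_focus = -x_out/theta_out = -(0.8000)/(-62/375) = 150/31 ≈ 4.8387
Rounded to 4 decimal places: z = 4.8387

Answer: 4.8387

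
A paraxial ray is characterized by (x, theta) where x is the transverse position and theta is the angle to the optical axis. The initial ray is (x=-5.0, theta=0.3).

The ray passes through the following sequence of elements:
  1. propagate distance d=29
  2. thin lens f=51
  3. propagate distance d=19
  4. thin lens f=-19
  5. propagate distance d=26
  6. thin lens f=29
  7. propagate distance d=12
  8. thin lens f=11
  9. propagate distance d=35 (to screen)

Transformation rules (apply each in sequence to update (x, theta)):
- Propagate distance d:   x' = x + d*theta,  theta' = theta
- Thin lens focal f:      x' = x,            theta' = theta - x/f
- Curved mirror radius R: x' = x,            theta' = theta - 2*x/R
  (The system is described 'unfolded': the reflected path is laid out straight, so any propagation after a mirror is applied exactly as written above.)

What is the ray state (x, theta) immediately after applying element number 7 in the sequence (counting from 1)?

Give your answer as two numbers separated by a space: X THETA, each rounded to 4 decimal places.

Initial: x=-5.0000 theta=0.3000
After 1 (propagate distance d=29): x=3.7000 theta=0.3000
After 2 (thin lens f=51): x=3.7000 theta=58/255 (≈0.2275)
After 3 (propagate distance d=19): x=4091/510 (≈8.0216) theta=58/255 (≈0.2275)
After 4 (thin lens f=-19): x=4091/510 (≈8.0216) theta=1259/1938 (≈0.6496)
After 5 (propagate distance d=26): x=241399/9690 (≈24.9122) theta=1259/1938 (≈0.6496)
After 6 (thin lens f=29): x=241399/9690 (≈24.9122) theta=-29422/140505 (≈-0.2094)
After 7 (propagate distance d=12): x=6294443/281010 (≈22.3994) theta=-29422/140505 (≈-0.2094)
Rounded to 4 decimal places: x = 22.3994, theta = -0.2094

Answer: 22.3994 -0.2094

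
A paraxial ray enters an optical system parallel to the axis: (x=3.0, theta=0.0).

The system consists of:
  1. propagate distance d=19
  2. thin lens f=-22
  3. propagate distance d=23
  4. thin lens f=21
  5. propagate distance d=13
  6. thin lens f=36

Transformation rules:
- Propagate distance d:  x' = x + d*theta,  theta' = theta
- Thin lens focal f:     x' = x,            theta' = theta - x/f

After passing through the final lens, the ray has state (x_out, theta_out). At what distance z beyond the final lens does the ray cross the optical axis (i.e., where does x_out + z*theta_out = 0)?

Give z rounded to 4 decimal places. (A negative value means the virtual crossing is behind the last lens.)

Initial: x=3.0000 theta=0.0000
After 1 (propagate distance d=19): x=3.0000 theta=0.0000
After 2 (thin lens f=-22): x=3.0000 theta=3/22 (≈0.1364)
After 3 (propagate distance d=23): x=135/22 (≈6.1364) theta=3/22 (≈0.1364)
After 4 (thin lens f=21): x=135/22 (≈6.1364) theta=-12/77 (≈-0.1558)
After 5 (propagate distance d=13): x=633/154 (≈4.1104) theta=-12/77 (≈-0.1558)
After 6 (thin lens f=36): x=633/154 (≈4.1104) theta=-499/1848 (≈-0.2700)
z_focus = -x_out/theta_out = -(633/154)/(-499/1848) = 7596/499 ≈ 15.2224
Rounded to 4 decimal places: z = 15.2224

Answer: 15.2224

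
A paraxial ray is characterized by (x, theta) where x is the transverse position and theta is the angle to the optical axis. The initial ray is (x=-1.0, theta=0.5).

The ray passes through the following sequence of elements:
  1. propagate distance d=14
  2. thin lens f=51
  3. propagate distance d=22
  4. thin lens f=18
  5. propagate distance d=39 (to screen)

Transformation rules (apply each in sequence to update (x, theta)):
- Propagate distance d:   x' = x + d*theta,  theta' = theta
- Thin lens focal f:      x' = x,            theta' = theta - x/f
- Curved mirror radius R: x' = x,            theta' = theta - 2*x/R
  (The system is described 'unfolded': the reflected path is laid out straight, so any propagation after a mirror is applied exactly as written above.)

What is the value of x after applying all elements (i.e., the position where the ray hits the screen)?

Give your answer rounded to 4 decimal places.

Initial: x=-1.0000 theta=0.5000
After 1 (propagate distance d=14): x=6.0000 theta=0.5000
After 2 (thin lens f=51): x=6.0000 theta=13/34 (≈0.3824)
After 3 (propagate distance d=22): x=245/17 (≈14.4118) theta=13/34 (≈0.3824)
After 4 (thin lens f=18): x=245/17 (≈14.4118) theta=-64/153 (≈-0.4183)
After 5 (propagate distance d=39 (to screen)): x=-97/51 (≈-1.9020) theta=-64/153 (≈-0.4183)
Rounded to 4 decimal places: x = -1.9020

Answer: -1.9020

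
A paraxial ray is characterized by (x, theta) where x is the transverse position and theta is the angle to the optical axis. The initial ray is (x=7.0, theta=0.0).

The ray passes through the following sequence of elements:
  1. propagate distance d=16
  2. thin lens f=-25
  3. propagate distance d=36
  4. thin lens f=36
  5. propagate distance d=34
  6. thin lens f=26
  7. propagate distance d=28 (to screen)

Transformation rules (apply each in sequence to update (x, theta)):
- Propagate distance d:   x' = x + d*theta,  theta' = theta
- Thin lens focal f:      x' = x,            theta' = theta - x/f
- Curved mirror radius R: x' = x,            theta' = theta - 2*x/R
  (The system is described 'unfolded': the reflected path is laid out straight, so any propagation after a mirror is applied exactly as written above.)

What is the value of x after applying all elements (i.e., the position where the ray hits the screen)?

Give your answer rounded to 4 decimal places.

Initial: x=7.0000 theta=0.0000
After 1 (propagate distance d=16): x=7.0000 theta=0.0000
After 2 (thin lens f=-25): x=7.0000 theta=0.2800
After 3 (propagate distance d=36): x=17.0800 theta=0.2800
After 4 (thin lens f=36): x=17.0800 theta=-7/36 (≈-0.1944)
After 5 (propagate distance d=34): x=4711/450 (≈10.4689) theta=-7/36 (≈-0.1944)
After 6 (thin lens f=26): x=4711/450 (≈10.4689) theta=-3493/5850 (≈-0.5971)
After 7 (propagate distance d=28 (to screen)): x=-12187/1950 (≈-6.2497) theta=-3493/5850 (≈-0.5971)
Rounded to 4 decimal places: x = -6.2497

Answer: -6.2497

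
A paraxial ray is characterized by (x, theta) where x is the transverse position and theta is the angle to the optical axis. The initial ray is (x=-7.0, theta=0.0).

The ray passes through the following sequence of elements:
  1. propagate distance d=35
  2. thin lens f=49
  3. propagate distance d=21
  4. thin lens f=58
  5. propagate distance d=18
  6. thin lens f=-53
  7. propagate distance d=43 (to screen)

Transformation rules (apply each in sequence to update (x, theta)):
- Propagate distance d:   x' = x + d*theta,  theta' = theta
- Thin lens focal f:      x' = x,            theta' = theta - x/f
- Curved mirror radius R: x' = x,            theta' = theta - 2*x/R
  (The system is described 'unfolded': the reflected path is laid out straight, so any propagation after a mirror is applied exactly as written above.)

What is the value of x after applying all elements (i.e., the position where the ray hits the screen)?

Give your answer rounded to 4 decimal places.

Initial: x=-7.0000 theta=0.0000
After 1 (propagate distance d=35): x=-7.0000 theta=0.0000
After 2 (thin lens f=49): x=-7.0000 theta=1/7 (≈0.1429)
After 3 (propagate distance d=21): x=-4.0000 theta=1/7 (≈0.1429)
After 4 (thin lens f=58): x=-4.0000 theta=43/203 (≈0.2118)
After 5 (propagate distance d=18): x=-38/203 (≈-0.1872) theta=43/203 (≈0.2118)
After 6 (thin lens f=-53): x=-38/203 (≈-0.1872) theta=2241/10759 (≈0.2083)
After 7 (propagate distance d=43 (to screen)): x=94349/10759 (≈8.7693) theta=2241/10759 (≈0.2083)
Rounded to 4 decimal places: x = 8.7693

Answer: 8.7693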